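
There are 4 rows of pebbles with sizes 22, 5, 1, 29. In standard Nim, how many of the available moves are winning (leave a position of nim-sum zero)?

Bitwise XOR of the heap sizes:
  10110  (22)
  00101  (5)
  00001  (1)
  11101  (29)
  -----
  01111  (15)
The overall nim-sum is X = 15. A row of size p has a winning move iff p XOR X < p (reduce it to p XOR X).
  22: 22 XOR 15 = 25 ≥ 22 — no move.
  5: 5 XOR 15 = 10 ≥ 5 — no move.
  1: 1 XOR 15 = 14 ≥ 1 — no move.
  29: 29 XOR 15 = 18 < 29 — winning move (to 18).
That gives 1 winning move.

1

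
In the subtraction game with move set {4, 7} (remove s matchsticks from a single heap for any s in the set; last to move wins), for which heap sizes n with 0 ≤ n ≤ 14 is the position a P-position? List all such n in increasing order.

Compute g(0), g(1), … for moves {4, 7}:
g(0) = mex{} = 0
g(1) = mex{} = 0
g(2) = mex{} = 0
g(3) = mex{} = 0
g(4) = mex{0} = 1
g(5) = mex{0} = 1
g(6) = mex{0} = 1
g(7) = mex{0} = 1
g(8) = mex{0,1} = 2
g(9) = mex{0,1} = 2
g(10) = mex{0,1} = 2
g(11) = mex{1} = 0
g(12) = mex{1,2} = 0
g(13) = mex{1,2} = 0
g(14) = mex{1,2} = 0
The P-positions (g = 0) in 0..14 are 0, 1, 2, 3, 11, 12, 13, 14.

0, 1, 2, 3, 11, 12, 13, 14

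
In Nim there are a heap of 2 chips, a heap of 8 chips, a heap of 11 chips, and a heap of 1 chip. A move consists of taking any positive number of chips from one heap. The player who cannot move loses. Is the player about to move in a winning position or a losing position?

Write each in binary and XOR column by column:
  0010  (2)
  1000  (8)
  1011  (11)
  0001  (1)
  ----
  0000  (0)
The nim-sum is 0, so this is a P-position: the player to move is in a losing position under optimal play.

Losing position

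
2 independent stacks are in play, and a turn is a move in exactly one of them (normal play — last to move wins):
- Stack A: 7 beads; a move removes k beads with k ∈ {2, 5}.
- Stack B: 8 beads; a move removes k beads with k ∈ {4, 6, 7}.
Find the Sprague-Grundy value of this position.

2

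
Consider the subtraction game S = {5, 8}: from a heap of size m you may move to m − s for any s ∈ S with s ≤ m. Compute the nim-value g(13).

Build the Grundy sequence with g(k) = mex{g(k−s) : s ∈ {5, 8}, s ≤ k}:
k:     0  1  2  3  4  5  6  7  8  9 10 11 12 13
g(k):  0  0  0  0  0  1  1  1  1  1  2  2  2  0
So g(13) = 0.

0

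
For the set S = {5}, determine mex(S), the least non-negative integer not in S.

0

0 is not in the set, so the mex is 0.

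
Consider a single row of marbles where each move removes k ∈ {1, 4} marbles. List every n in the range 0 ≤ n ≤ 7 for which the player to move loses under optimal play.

0, 2, 5, 7

Compute g(0), g(1), … for moves {1, 4}:
g(0) = mex{} = 0
g(1) = mex{0} = 1
g(2) = mex{1} = 0
g(3) = mex{0} = 1
g(4) = mex{0,1} = 2
g(5) = mex{1,2} = 0
g(6) = mex{0} = 1
g(7) = mex{1} = 0
The P-positions (g = 0) in 0..7 are 0, 2, 5, 7.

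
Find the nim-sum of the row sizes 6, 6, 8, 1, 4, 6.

11

Compute the nim-sum pairwise:
6 ⊕ 6 = 0
0 ⊕ 8 = 8
8 ⊕ 1 = 9
9 ⊕ 4 = 13
13 ⊕ 6 = 11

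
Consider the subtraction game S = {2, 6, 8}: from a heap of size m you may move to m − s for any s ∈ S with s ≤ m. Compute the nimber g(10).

3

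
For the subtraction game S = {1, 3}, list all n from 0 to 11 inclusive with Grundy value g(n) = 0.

0, 2, 4, 6, 8, 10

Compute g(0), g(1), … for moves {1, 3}:
k:     0  1  2  3  4  5  6  7  8  9 10 11
g(k):  0  1  0  1  0  1  0  1  0  1  0  1
The P-positions (g = 0) in 0..11 are 0, 2, 4, 6, 8, 10.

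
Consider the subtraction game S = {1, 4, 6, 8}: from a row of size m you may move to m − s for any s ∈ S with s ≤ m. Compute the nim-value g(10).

Grundy values for subtraction set {1, 4, 6, 8}:
g(0) = mex{} = 0
g(1) = mex{0} = 1
g(2) = mex{1} = 0
g(3) = mex{0} = 1
g(4) = mex{0,1} = 2
g(5) = mex{1,2} = 0
g(6) = mex{0} = 1
g(7) = mex{1} = 0
g(8) = mex{0,2} = 1
g(9) = mex{0,1} = 2
g(10) = mex{0,1,2} = 3
So g(10) = 3.

3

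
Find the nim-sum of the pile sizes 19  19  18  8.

26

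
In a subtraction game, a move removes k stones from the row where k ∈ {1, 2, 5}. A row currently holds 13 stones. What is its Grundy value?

1

Build the Grundy sequence with g(k) = mex{g(k−s) : s ∈ {1, 2, 5}, s ≤ k}:
k:     0  1  2  3  4  5  6  7  8  9 10 11 12 13
g(k):  0  1  2  0  1  2  0  1  2  0  1  2  0  1
So g(13) = 1.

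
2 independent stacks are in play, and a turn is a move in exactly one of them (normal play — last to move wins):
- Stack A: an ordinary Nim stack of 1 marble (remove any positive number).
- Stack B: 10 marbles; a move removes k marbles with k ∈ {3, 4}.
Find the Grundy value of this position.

0

Stack A is a plain Nim stack of size 1, so its Grundy value is 1.
Build the Grundy sequence for stack B with g(k) = mex{g(k−s) : s ∈ {3, 4}, s ≤ k}:
k:     0  1  2  3  4  5  6  7  8  9 10
g(k):  0  0  0  1  1  1  2  0  0  0  1
So g(10) = 1.
The value of a disjunctive sum is the nim-sum of the parts.
Combined value = 1 XOR 1 = 0.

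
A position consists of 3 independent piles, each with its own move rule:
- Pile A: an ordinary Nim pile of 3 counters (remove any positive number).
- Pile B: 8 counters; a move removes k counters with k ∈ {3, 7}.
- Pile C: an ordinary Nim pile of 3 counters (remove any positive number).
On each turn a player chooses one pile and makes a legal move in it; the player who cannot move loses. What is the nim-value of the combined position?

Pile A is a plain Nim pile of size 3, so its Grundy value is 3.
Grundy values for pile B (subtraction set {3, 7}):
k:     0  1  2  3  4  5  6  7  8
g(k):  0  0  0  1  1  1  0  2  2
So g(8) = 2.
Pile C is a plain Nim pile of size 3, so its Grundy value is 3.
By the Sprague-Grundy theorem, the Grundy value of a sum of independent games is the XOR of the component values.
Combined value = 3 ⊕ 2 ⊕ 3 = 2.

2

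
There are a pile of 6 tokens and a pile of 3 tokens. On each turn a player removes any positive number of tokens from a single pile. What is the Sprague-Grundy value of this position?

5

Nim-sum: 6 XOR 3 = 5.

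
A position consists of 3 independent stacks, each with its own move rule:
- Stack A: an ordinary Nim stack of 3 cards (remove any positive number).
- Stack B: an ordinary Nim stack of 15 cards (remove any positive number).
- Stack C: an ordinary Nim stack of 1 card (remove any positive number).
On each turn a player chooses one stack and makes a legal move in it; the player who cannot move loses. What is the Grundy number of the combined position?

13

Stack A is a plain Nim stack of size 3, so its Grundy value is 3.
Stack B is a plain Nim stack of size 15, so its Grundy value is 15.
Stack C is a plain Nim stack of size 1, so its Grundy value is 1.
The value of a disjunctive sum is the nim-sum of the parts.
Combined value = 3 ⊕ 15 ⊕ 1 = 13.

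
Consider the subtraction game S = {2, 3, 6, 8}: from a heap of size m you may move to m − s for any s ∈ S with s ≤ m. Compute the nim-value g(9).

Grundy values for subtraction set {2, 3, 6, 8}:
g(0) = mex{} = 0
g(1) = mex{} = 0
g(2) = mex{0} = 1
g(3) = mex{0} = 1
g(4) = mex{0,1} = 2
g(5) = mex{1} = 0
g(6) = mex{0,1,2} = 3
g(7) = mex{0,2} = 1
g(8) = mex{0,1,3} = 2
g(9) = mex{0,1,3} = 2
So g(9) = 2.

2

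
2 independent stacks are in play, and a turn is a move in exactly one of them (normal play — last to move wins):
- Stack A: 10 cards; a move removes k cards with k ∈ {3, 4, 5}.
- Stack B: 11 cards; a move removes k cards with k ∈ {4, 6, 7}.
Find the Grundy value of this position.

0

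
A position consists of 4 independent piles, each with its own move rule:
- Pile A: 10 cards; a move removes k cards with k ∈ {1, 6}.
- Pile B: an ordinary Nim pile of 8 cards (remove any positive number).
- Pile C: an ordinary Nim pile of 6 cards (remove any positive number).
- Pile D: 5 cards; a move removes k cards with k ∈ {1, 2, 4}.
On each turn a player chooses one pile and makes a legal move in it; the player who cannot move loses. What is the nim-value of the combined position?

Grundy values for pile A (subtraction set {1, 6}):
k:     0  1  2  3  4  5  6  7  8  9 10
g(k):  0  1  0  1  0  1  2  0  1  0  1
So g(10) = 1.
Pile B is a plain Nim pile of size 8, so its Grundy value is 8.
Pile C is a plain Nim pile of size 6, so its Grundy value is 6.
Build the Grundy sequence for pile D with g(k) = mex{g(k−s) : s ∈ {1, 2, 4}, s ≤ k}:
k:     0  1  2  3  4  5
g(k):  0  1  2  0  1  2
So g(5) = 2.
The value of a disjunctive sum is the nim-sum of the parts.
Combined value = 1 ⊕ 8 ⊕ 6 ⊕ 2 = 13.

13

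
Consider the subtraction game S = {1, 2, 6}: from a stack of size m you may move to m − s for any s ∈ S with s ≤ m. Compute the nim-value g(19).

2

Grundy values for subtraction set {1, 2, 6}:
k:     0  1  2  3  4  5  6  7  8  9 10 11 12 13 14 15 16 17 18 19
g(k):  0  1  2  0  1  2  3  0  1  2  0  1  2  3  0  1  2  0  1  2
So g(19) = 2.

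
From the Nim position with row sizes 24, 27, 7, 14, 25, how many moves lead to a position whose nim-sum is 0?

3

Compute the nim-sum pairwise:
24 ⊕ 27 = 3
3 ⊕ 7 = 4
4 ⊕ 14 = 10
10 ⊕ 25 = 19
The overall nim-sum is X = 19. A row of size p has a winning move iff p XOR X < p (reduce it to p XOR X).
  24: 24 XOR 19 = 11 < 24 — winning move (to 11).
  27: 27 XOR 19 = 8 < 27 — winning move (to 8).
  7: 7 XOR 19 = 20 ≥ 7 — no move.
  14: 14 XOR 19 = 29 ≥ 14 — no move.
  25: 25 XOR 19 = 10 < 25 — winning move (to 10).
That gives 3 winning moves.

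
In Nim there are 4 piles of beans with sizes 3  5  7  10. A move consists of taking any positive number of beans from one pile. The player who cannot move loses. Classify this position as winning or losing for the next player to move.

Winning position

In binary:
  0011  (3)
  0101  (5)
  0111  (7)
  1010  (10)
  ----
  1011  (11)
The nim-sum is 11 ≠ 0, so this is an N-position: the player to move can win.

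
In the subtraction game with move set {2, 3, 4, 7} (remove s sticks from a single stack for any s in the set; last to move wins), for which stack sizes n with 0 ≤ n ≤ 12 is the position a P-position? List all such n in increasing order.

0, 1, 6, 11, 12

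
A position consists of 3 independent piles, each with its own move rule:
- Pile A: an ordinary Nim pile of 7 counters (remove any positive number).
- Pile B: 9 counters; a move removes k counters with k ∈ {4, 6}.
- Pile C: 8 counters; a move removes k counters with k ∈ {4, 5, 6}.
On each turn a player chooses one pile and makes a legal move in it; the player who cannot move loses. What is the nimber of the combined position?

7

Pile A is a plain Nim pile of size 7, so its Grundy value is 7.
For pile B, compute g(0), g(1), … with moves {4, 6}:
g(0) = mex{} = 0
g(1) = mex{} = 0
g(2) = mex{} = 0
g(3) = mex{} = 0
g(4) = mex{0} = 1
g(5) = mex{0} = 1
g(6) = mex{0} = 1
g(7) = mex{0} = 1
g(8) = mex{0,1} = 2
g(9) = mex{0,1} = 2
So g(9) = 2.
For pile C, compute g(0), g(1), … with moves {4, 5, 6}:
g(0) = mex{} = 0
g(1) = mex{} = 0
g(2) = mex{} = 0
g(3) = mex{} = 0
g(4) = mex{0} = 1
g(5) = mex{0} = 1
g(6) = mex{0} = 1
g(7) = mex{0} = 1
g(8) = mex{0,1} = 2
So g(8) = 2.
The value of a disjunctive sum is the nim-sum of the parts.
Combined value = 7 ⊕ 2 ⊕ 2 = 7.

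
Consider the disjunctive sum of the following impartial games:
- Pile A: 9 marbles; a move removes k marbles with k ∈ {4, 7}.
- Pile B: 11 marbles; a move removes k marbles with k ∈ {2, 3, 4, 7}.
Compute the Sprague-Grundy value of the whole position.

2

Build the Grundy sequence for pile A with g(k) = mex{g(k−s) : s ∈ {4, 7}, s ≤ k}:
k:     0  1  2  3  4  5  6  7  8  9
g(k):  0  0  0  0  1  1  1  1  2  2
So g(9) = 2.
Build the Grundy sequence for pile B with g(k) = mex{g(k−s) : s ∈ {2, 3, 4, 7}, s ≤ k}:
k:     0  1  2  3  4  5  6  7  8  9 10 11
g(k):  0  0  1  1  2  2  0  3  1  4  2  0
So g(11) = 0.
The value of a disjunctive sum is the nim-sum of the parts.
Combined value = 2 ⊕ 0 = 2.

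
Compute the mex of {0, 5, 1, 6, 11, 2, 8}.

3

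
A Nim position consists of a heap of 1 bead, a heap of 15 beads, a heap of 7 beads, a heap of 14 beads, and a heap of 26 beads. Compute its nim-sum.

29

Compute the nim-sum pairwise:
1 ^ 15 = 14
14 ^ 7 = 9
9 ^ 14 = 7
7 ^ 26 = 29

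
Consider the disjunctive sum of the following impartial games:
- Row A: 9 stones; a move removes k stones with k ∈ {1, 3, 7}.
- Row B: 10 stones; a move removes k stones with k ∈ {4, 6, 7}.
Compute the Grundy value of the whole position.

3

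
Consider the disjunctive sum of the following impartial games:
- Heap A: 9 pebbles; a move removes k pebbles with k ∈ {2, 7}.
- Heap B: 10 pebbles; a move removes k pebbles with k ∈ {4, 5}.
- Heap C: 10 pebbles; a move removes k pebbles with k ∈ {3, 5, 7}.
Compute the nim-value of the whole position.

0

Build the Grundy sequence for heap A with g(k) = mex{g(k−s) : s ∈ {2, 7}, s ≤ k}:
k:     0  1  2  3  4  5  6  7  8  9
g(k):  0  0  1  1  0  0  1  1  2  0
So g(9) = 0.
Build the Grundy sequence for heap B with g(k) = mex{g(k−s) : s ∈ {4, 5}, s ≤ k}:
g(0) = mex{} = 0
g(1) = mex{} = 0
g(2) = mex{} = 0
g(3) = mex{} = 0
g(4) = mex{0} = 1
g(5) = mex{0} = 1
g(6) = mex{0} = 1
g(7) = mex{0} = 1
g(8) = mex{0,1} = 2
g(9) = mex{1} = 0
g(10) = mex{1} = 0
So g(10) = 0.
Build the Grundy sequence for heap C with g(k) = mex{g(k−s) : s ∈ {3, 5, 7}, s ≤ k}:
g(0) = mex{} = 0
g(1) = mex{} = 0
g(2) = mex{} = 0
g(3) = mex{0} = 1
g(4) = mex{0} = 1
g(5) = mex{0} = 1
g(6) = mex{0,1} = 2
g(7) = mex{0,1} = 2
g(8) = mex{0,1} = 2
g(9) = mex{0,1,2} = 3
g(10) = mex{1,2} = 0
So g(10) = 0.
The value of a disjunctive sum is the nim-sum of the parts.
Combined value = 0 ⊕ 0 ⊕ 0 = 0.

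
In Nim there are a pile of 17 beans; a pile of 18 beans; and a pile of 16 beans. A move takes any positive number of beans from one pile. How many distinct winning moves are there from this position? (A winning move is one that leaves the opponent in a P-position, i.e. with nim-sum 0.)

Nim-sum: 17 ⊕ 18 ⊕ 16 = 19.
The overall nim-sum is X = 19. A pile of size p has a winning move iff p XOR X < p (reduce it to p XOR X).
  17: 17 XOR 19 = 2 < 17 — winning move (to 2).
  18: 18 XOR 19 = 1 < 18 — winning move (to 1).
  16: 16 XOR 19 = 3 < 16 — winning move (to 3).
That gives 3 winning moves.

3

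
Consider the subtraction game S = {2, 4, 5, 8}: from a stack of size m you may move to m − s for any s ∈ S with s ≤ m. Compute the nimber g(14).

Compute g(0), g(1), … for moves {2, 4, 5, 8}:
g(0) = mex{} = 0
g(1) = mex{} = 0
g(2) = mex{0} = 1
g(3) = mex{0} = 1
g(4) = mex{0,1} = 2
g(5) = mex{0,1} = 2
g(6) = mex{0,1,2} = 3
g(7) = mex{1,2} = 0
g(8) = mex{0,1,2,3} = 4
g(9) = mex{0,2} = 1
g(10) = mex{1,2,3,4} = 0
g(11) = mex{0,1,3} = 2
g(12) = mex{0,2,4} = 1
g(13) = mex{1,2,4} = 0
g(14) = mex{0,1,3} = 2
So g(14) = 2.

2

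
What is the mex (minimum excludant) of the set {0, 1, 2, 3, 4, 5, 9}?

6

The values 0, 1, 2, 3, 4, 5 are all present; 6 is the first non-negative integer missing from the set.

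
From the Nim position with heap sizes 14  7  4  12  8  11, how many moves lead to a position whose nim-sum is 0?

3

Bitwise XOR of the heap sizes:
  1110  (14)
  0111  (7)
  0100  (4)
  1100  (12)
  1000  (8)
  1011  (11)
  ----
  0010  (2)
The overall nim-sum is X = 2. A heap of size p has a winning move iff p XOR X < p (reduce it to p XOR X).
  14: 14 XOR 2 = 12 < 14 — winning move (to 12).
  7: 7 XOR 2 = 5 < 7 — winning move (to 5).
  4: 4 XOR 2 = 6 ≥ 4 — no move.
  12: 12 XOR 2 = 14 ≥ 12 — no move.
  8: 8 XOR 2 = 10 ≥ 8 — no move.
  11: 11 XOR 2 = 9 < 11 — winning move (to 9).
That gives 3 winning moves.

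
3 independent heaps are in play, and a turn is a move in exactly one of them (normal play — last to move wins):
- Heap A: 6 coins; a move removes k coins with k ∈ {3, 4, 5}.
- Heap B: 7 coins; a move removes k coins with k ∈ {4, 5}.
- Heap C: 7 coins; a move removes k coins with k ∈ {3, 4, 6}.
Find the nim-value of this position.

Grundy values for heap A (subtraction set {3, 4, 5}):
k:     0  1  2  3  4  5  6
g(k):  0  0  0  1  1  1  2
So g(6) = 2.
Build the Grundy sequence for heap B with g(k) = mex{g(k−s) : s ∈ {4, 5}, s ≤ k}:
g(0) = mex{} = 0
g(1) = mex{} = 0
g(2) = mex{} = 0
g(3) = mex{} = 0
g(4) = mex{0} = 1
g(5) = mex{0} = 1
g(6) = mex{0} = 1
g(7) = mex{0} = 1
So g(7) = 1.
Build the Grundy sequence for heap C with g(k) = mex{g(k−s) : s ∈ {3, 4, 6}, s ≤ k}:
g(0) = mex{} = 0
g(1) = mex{} = 0
g(2) = mex{} = 0
g(3) = mex{0} = 1
g(4) = mex{0} = 1
g(5) = mex{0} = 1
g(6) = mex{0,1} = 2
g(7) = mex{0,1} = 2
So g(7) = 2.
The value of a disjunctive sum is the nim-sum of the parts.
Combined value = 2 ⊕ 1 ⊕ 2 = 1.

1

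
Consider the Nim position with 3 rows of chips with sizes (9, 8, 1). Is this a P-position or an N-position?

P-position

In binary:
  1001  (9)
  1000  (8)
  0001  (1)
  ----
  0000  (0)
The nim-sum is 0, so this is a P-position: the player to move is in a losing position under optimal play.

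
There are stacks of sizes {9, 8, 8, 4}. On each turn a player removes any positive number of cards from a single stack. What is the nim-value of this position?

Nim-sum: 9 ⊕ 8 ⊕ 8 ⊕ 4 = 13.

13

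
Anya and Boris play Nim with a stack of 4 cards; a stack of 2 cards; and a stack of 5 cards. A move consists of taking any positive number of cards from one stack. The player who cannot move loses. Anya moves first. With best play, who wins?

Anya wins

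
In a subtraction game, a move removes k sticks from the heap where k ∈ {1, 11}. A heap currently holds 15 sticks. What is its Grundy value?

Build the Grundy sequence with g(k) = mex{g(k−s) : s ∈ {1, 11}, s ≤ k}:
k:     0  1  2  3  4  5  6  7  8  9 10 11 12 13 14 15
g(k):  0  1  0  1  0  1  0  1  0  1  0  1  0  1  0  1
So g(15) = 1.

1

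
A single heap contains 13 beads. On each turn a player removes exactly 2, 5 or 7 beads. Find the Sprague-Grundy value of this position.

0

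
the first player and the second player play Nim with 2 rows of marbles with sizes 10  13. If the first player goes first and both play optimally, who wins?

Nim-sum: 10 ⊕ 13 = 7.
The nim-sum is 7 ≠ 0, so this is an N-position: the player to move can win; the first player has a winning move.

the first player wins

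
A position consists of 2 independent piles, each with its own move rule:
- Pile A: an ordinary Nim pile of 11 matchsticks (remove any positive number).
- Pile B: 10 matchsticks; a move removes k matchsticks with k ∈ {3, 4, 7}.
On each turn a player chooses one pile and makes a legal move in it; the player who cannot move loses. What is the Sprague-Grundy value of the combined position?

Pile A is a plain Nim pile of size 11, so its Grundy value is 11.
Grundy values for pile B (subtraction set {3, 4, 7}):
g(0) = mex{} = 0
g(1) = mex{} = 0
g(2) = mex{} = 0
g(3) = mex{0} = 1
g(4) = mex{0} = 1
g(5) = mex{0} = 1
g(6) = mex{0,1} = 2
g(7) = mex{0,1} = 2
g(8) = mex{0,1} = 2
g(9) = mex{0,1,2} = 3
g(10) = mex{1,2} = 0
So g(10) = 0.
By the Sprague-Grundy theorem, the Grundy value of a sum of independent games is the XOR of the component values.
Combined value = 11 ⊕ 0 = 11.

11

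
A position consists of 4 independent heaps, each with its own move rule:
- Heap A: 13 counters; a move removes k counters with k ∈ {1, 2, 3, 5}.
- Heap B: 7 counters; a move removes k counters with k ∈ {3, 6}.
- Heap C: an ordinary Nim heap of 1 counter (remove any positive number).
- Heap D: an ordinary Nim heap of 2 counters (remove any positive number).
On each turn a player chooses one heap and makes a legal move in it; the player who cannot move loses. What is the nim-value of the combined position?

0

Grundy values for heap A (subtraction set {1, 2, 3, 5}):
k:     0  1  2  3  4  5  6  7  8  9 10 11 12 13
g(k):  0  1  2  3  0  1  2  3  0  1  2  3  0  1
So g(13) = 1.
Build the Grundy sequence for heap B with g(k) = mex{g(k−s) : s ∈ {3, 6}, s ≤ k}:
k:     0  1  2  3  4  5  6  7
g(k):  0  0  0  1  1  1  2  2
So g(7) = 2.
Heap C is a plain Nim heap of size 1, so its Grundy value is 1.
Heap D is a plain Nim heap of size 2, so its Grundy value is 2.
By the Sprague-Grundy theorem, the Grundy value of a sum of independent games is the XOR of the component values.
Combined value = 1 ⊕ 2 ⊕ 1 ⊕ 2 = 0.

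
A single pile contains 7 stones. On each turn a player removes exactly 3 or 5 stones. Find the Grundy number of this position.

2

Build the Grundy sequence with g(k) = mex{g(k−s) : s ∈ {3, 5}, s ≤ k}:
g(0) = mex{} = 0
g(1) = mex{} = 0
g(2) = mex{} = 0
g(3) = mex{0} = 1
g(4) = mex{0} = 1
g(5) = mex{0} = 1
g(6) = mex{0,1} = 2
g(7) = mex{0,1} = 2
So g(7) = 2.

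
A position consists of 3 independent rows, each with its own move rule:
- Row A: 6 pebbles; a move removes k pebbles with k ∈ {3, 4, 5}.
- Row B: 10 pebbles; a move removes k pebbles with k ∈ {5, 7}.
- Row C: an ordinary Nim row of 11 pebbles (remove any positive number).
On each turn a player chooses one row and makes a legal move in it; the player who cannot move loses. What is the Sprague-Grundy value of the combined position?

11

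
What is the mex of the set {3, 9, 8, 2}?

0

0 is not in the set, so the mex is 0.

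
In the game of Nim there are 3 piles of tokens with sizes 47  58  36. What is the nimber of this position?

Nim-sum: 47 ^ 58 ^ 36 = 49.

49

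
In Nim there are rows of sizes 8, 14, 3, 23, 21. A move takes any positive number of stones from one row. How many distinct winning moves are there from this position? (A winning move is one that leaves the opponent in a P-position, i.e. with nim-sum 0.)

3

Compute the nim-sum pairwise:
8 XOR 14 = 6
6 XOR 3 = 5
5 XOR 23 = 18
18 XOR 21 = 7
The overall nim-sum is X = 7. A row of size p has a winning move iff p XOR X < p (reduce it to p XOR X).
  8: 8 XOR 7 = 15 ≥ 8 — no move.
  14: 14 XOR 7 = 9 < 14 — winning move (to 9).
  3: 3 XOR 7 = 4 ≥ 3 — no move.
  23: 23 XOR 7 = 16 < 23 — winning move (to 16).
  21: 21 XOR 7 = 18 < 21 — winning move (to 18).
That gives 3 winning moves.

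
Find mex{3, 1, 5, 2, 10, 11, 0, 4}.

6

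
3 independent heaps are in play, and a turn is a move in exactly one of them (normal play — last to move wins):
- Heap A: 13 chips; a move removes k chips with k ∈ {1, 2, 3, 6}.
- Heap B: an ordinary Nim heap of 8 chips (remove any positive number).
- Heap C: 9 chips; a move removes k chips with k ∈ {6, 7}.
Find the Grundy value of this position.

8

Build the Grundy sequence for heap A with g(k) = mex{g(k−s) : s ∈ {1, 2, 3, 6}, s ≤ k}:
k:     0  1  2  3  4  5  6  7  8  9 10 11 12 13
g(k):  0  1  2  3  0  1  2  3  0  1  2  3  0  1
So g(13) = 1.
Heap B is a plain Nim heap of size 8, so its Grundy value is 8.
For heap C, compute g(0), g(1), … with moves {6, 7}:
g(0) = mex{} = 0
g(1) = mex{} = 0
g(2) = mex{} = 0
g(3) = mex{} = 0
g(4) = mex{} = 0
g(5) = mex{} = 0
g(6) = mex{0} = 1
g(7) = mex{0} = 1
g(8) = mex{0} = 1
g(9) = mex{0} = 1
So g(9) = 1.
The value of a disjunctive sum is the nim-sum of the parts.
Combined value = 1 XOR 8 XOR 1 = 8.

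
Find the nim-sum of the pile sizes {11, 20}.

31

Compute the nim-sum pairwise:
11 ^ 20 = 31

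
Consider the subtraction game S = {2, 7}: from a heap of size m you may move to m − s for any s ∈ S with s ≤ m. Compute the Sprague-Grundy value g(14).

Compute g(0), g(1), … for moves {2, 7}:
g(0) = mex{} = 0
g(1) = mex{} = 0
g(2) = mex{0} = 1
g(3) = mex{0} = 1
g(4) = mex{1} = 0
g(5) = mex{1} = 0
g(6) = mex{0} = 1
g(7) = mex{0} = 1
g(8) = mex{0,1} = 2
g(9) = mex{1} = 0
g(10) = mex{1,2} = 0
g(11) = mex{0} = 1
g(12) = mex{0} = 1
g(13) = mex{1} = 0
g(14) = mex{1} = 0
So g(14) = 0.

0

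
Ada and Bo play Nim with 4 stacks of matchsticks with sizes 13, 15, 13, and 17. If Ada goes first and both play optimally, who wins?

Ada wins

Nim-sum: 13 ^ 15 ^ 13 ^ 17 = 30.
The nim-sum is 30 ≠ 0, so this is an N-position: the player to move can win; Ada has a winning move.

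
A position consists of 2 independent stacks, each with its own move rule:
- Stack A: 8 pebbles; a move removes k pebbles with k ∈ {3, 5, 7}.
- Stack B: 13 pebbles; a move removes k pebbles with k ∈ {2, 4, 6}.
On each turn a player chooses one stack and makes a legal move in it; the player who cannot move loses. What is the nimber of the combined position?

0

Grundy values for stack A (subtraction set {3, 5, 7}):
k:     0  1  2  3  4  5  6  7  8
g(k):  0  0  0  1  1  1  2  2  2
So g(8) = 2.
Grundy values for stack B (subtraction set {2, 4, 6}):
g(0) = mex{} = 0
g(1) = mex{} = 0
g(2) = mex{0} = 1
g(3) = mex{0} = 1
g(4) = mex{0,1} = 2
g(5) = mex{0,1} = 2
g(6) = mex{0,1,2} = 3
g(7) = mex{0,1,2} = 3
g(8) = mex{1,2,3} = 0
g(9) = mex{1,2,3} = 0
g(10) = mex{0,2,3} = 1
g(11) = mex{0,2,3} = 1
g(12) = mex{0,1,3} = 2
g(13) = mex{0,1,3} = 2
So g(13) = 2.
By the Sprague-Grundy theorem, the Grundy value of a sum of independent games is the XOR of the component values.
Combined value = 2 ⊕ 2 = 0.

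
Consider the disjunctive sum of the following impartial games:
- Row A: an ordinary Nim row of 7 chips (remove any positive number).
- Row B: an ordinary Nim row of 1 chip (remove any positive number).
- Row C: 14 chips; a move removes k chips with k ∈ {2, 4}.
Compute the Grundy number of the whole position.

Row A is a plain Nim row of size 7, so its Grundy value is 7.
Row B is a plain Nim row of size 1, so its Grundy value is 1.
Grundy values for row C (subtraction set {2, 4}):
k:     0  1  2  3  4  5  6  7  8  9 10 11 12 13 14
g(k):  0  0  1  1  2  2  0  0  1  1  2  2  0  0  1
So g(14) = 1.
The value of a disjunctive sum is the nim-sum of the parts.
Combined value = 7 ⊕ 1 ⊕ 1 = 7.

7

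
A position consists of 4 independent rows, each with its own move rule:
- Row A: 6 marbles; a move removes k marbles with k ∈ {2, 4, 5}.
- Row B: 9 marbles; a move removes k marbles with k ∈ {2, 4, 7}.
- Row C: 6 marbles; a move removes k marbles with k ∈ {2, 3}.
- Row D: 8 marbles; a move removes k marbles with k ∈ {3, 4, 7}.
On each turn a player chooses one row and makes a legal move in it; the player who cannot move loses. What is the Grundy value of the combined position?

1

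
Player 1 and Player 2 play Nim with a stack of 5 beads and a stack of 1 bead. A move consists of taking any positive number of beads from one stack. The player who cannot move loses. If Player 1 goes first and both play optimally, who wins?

Compute the nim-sum pairwise:
5 ⊕ 1 = 4
The nim-sum is 4 ≠ 0, so this is an N-position: the player to move can win; Player 1 has a winning move.

Player 1 wins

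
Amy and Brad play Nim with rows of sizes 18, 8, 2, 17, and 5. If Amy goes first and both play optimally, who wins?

Write each in binary and XOR column by column:
  10010  (18)
  01000  (8)
  00010  (2)
  10001  (17)
  00101  (5)
  -----
  01100  (12)
The nim-sum is 12 ≠ 0, so this is an N-position: the player to move can win; Amy has a winning move.

Amy wins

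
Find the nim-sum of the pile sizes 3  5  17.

Write each in binary and XOR column by column:
  00011  (3)
  00101  (5)
  10001  (17)
  -----
  10111  (23)

23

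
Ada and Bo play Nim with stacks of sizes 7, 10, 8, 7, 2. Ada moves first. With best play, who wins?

Bo wins

Nim-sum: 7 XOR 10 XOR 8 XOR 7 XOR 2 = 0.
The nim-sum is 0, so this is a P-position: the player to move is in a losing position under optimal play; Ada is about to move from it and so loses — Bo wins.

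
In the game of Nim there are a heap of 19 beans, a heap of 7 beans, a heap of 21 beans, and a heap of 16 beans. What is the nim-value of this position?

Nim-sum: 19 ⊕ 7 ⊕ 21 ⊕ 16 = 17.

17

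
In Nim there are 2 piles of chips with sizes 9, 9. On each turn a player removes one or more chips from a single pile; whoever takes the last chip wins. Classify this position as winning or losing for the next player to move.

Bitwise XOR of the heap sizes:
  1001  (9)
  1001  (9)
  ----
  0000  (0)
The nim-sum is 0, so this is a P-position: the player to move is in a losing position under optimal play.

Losing position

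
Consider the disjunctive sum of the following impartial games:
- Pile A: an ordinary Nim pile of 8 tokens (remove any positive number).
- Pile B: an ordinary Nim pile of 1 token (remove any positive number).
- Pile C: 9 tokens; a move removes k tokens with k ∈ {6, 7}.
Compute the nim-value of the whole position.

8

Pile A is a plain Nim pile of size 8, so its Grundy value is 8.
Pile B is a plain Nim pile of size 1, so its Grundy value is 1.
Grundy values for pile C (subtraction set {6, 7}):
k:     0  1  2  3  4  5  6  7  8  9
g(k):  0  0  0  0  0  0  1  1  1  1
So g(9) = 1.
By the Sprague-Grundy theorem, the Grundy value of a sum of independent games is the XOR of the component values.
Combined value = 8 ⊕ 1 ⊕ 1 = 8.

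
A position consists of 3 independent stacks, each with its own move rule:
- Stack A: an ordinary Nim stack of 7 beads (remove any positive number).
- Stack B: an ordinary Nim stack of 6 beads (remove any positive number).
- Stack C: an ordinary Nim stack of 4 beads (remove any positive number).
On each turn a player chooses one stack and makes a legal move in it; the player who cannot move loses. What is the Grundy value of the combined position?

5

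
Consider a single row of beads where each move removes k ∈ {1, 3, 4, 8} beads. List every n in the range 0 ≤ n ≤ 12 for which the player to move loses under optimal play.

0, 2, 7, 9

Grundy values for subtraction set {1, 3, 4, 8}:
k:     0  1  2  3  4  5  6  7  8  9 10 11 12
g(k):  0  1  0  1  2  3  2  0  1  0  1  2  3
The P-positions (g = 0) in 0..12 are 0, 2, 7, 9.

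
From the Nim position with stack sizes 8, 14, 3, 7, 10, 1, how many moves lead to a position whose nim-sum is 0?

Write each in binary and XOR column by column:
  1000  (8)
  1110  (14)
  0011  (3)
  0111  (7)
  1010  (10)
  0001  (1)
  ----
  1001  (9)
The overall nim-sum is X = 9. A stack of size p has a winning move iff p XOR X < p (reduce it to p XOR X).
  8: 8 XOR 9 = 1 < 8 — winning move (to 1).
  14: 14 XOR 9 = 7 < 14 — winning move (to 7).
  3: 3 XOR 9 = 10 ≥ 3 — no move.
  7: 7 XOR 9 = 14 ≥ 7 — no move.
  10: 10 XOR 9 = 3 < 10 — winning move (to 3).
  1: 1 XOR 9 = 8 ≥ 1 — no move.
That gives 3 winning moves.

3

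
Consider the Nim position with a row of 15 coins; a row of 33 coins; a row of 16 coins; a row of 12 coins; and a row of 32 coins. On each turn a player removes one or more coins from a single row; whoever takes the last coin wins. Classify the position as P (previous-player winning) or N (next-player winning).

N-position

Write each in binary and XOR column by column:
  001111  (15)
  100001  (33)
  010000  (16)
  001100  (12)
  100000  (32)
  ------
  010010  (18)
The nim-sum is 18 ≠ 0, so this is an N-position: the player to move can win.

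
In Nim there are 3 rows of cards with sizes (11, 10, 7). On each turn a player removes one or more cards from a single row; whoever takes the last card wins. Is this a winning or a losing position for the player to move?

Winning position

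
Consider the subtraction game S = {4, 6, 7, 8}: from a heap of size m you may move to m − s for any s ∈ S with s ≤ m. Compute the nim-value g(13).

0

Compute g(0), g(1), … for moves {4, 6, 7, 8}:
k:     0  1  2  3  4  5  6  7  8  9 10 11 12 13
g(k):  0  0  0  0  1  1  1  1  2  2  2  2  0  0
So g(13) = 0.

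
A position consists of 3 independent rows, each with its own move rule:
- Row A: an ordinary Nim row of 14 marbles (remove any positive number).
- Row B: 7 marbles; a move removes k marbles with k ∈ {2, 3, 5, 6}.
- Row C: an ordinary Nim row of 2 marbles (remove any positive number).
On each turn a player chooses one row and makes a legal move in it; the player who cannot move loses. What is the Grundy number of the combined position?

15

Row A is a plain Nim row of size 14, so its Grundy value is 14.
Build the Grundy sequence for row B with g(k) = mex{g(k−s) : s ∈ {2, 3, 5, 6}, s ≤ k}:
g(0) = mex{} = 0
g(1) = mex{} = 0
g(2) = mex{0} = 1
g(3) = mex{0} = 1
g(4) = mex{0,1} = 2
g(5) = mex{0,1} = 2
g(6) = mex{0,1,2} = 3
g(7) = mex{0,1,2} = 3
So g(7) = 3.
Row C is a plain Nim row of size 2, so its Grundy value is 2.
The value of a disjunctive sum is the nim-sum of the parts.
Combined value = 14 XOR 3 XOR 2 = 15.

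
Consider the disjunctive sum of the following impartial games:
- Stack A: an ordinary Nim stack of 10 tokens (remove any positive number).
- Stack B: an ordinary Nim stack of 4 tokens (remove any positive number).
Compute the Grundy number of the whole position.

Stack A is a plain Nim stack of size 10, so its Grundy value is 10.
Stack B is a plain Nim stack of size 4, so its Grundy value is 4.
By the Sprague-Grundy theorem, the Grundy value of a sum of independent games is the XOR of the component values.
Combined value = 10 ⊕ 4 = 14.

14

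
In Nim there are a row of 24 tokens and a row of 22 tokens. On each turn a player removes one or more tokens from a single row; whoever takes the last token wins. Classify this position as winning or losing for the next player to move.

Winning position

In binary:
  11000  (24)
  10110  (22)
  -----
  01110  (14)
The nim-sum is 14 ≠ 0, so this is an N-position: the player to move can win.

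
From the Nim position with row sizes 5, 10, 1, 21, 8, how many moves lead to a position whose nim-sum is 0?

1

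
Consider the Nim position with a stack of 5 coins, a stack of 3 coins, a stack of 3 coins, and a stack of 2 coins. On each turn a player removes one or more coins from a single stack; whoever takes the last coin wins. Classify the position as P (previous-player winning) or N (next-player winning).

N-position

Nim-sum: 5 XOR 3 XOR 3 XOR 2 = 7.
The nim-sum is 7 ≠ 0, so this is an N-position: the player to move can win.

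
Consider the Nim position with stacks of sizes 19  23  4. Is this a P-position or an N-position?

P-position

Compute the nim-sum pairwise:
19 ⊕ 23 = 4
4 ⊕ 4 = 0
The nim-sum is 0, so this is a P-position: the player to move is in a losing position under optimal play.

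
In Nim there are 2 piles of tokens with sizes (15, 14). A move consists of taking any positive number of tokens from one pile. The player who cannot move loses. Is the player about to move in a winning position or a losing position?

Compute the nim-sum pairwise:
15 ⊕ 14 = 1
The nim-sum is 1 ≠ 0, so this is an N-position: the player to move can win.

Winning position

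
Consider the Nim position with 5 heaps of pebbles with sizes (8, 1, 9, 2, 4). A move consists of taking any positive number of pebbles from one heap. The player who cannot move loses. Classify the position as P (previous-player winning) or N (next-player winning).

Write each in binary and XOR column by column:
  1000  (8)
  0001  (1)
  1001  (9)
  0010  (2)
  0100  (4)
  ----
  0110  (6)
The nim-sum is 6 ≠ 0, so this is an N-position: the player to move can win.

N-position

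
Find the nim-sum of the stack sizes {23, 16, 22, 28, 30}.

19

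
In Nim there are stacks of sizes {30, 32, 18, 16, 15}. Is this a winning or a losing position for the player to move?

Winning position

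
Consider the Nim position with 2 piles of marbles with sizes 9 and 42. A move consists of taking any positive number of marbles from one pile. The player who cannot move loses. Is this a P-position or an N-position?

Nim-sum: 9 ⊕ 42 = 35.
The nim-sum is 35 ≠ 0, so this is an N-position: the player to move can win.

N-position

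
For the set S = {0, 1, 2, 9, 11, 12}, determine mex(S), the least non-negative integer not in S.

The values 0, 1, 2 are all present; 3 is the first non-negative integer missing from the set.

3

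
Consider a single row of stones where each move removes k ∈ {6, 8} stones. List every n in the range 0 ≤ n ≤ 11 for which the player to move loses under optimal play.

0, 1, 2, 3, 4, 5

Compute g(0), g(1), … for moves {6, 8}:
k:     0  1  2  3  4  5  6  7  8  9 10 11
g(k):  0  0  0  0  0  0  1  1  1  1  1  1
The P-positions (g = 0) in 0..11 are 0, 1, 2, 3, 4, 5.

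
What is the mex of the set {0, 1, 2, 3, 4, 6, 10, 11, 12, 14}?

The values 0, 1, 2, 3, 4 are all present; 5 is the first non-negative integer missing from the set.

5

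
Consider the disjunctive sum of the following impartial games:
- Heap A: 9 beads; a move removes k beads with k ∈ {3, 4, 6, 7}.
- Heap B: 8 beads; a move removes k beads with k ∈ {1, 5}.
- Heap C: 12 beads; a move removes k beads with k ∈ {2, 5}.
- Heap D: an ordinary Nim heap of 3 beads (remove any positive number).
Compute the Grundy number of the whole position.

2

Build the Grundy sequence for heap A with g(k) = mex{g(k−s) : s ∈ {3, 4, 6, 7}, s ≤ k}:
k:     0  1  2  3  4  5  6  7  8  9
g(k):  0  0  0  1  1  1  2  2  2  3
So g(9) = 3.
Grundy values for heap B (subtraction set {1, 5}):
k:     0  1  2  3  4  5  6  7  8
g(k):  0  1  0  1  0  1  0  1  0
So g(8) = 0.
For heap C, compute g(0), g(1), … with moves {2, 5}:
k:     0  1  2  3  4  5  6  7  8  9 10 11 12
g(k):  0  0  1  1  0  2  1  0  0  1  1  0  2
So g(12) = 2.
Heap D is a plain Nim heap of size 3, so its Grundy value is 3.
By the Sprague-Grundy theorem, the Grundy value of a sum of independent games is the XOR of the component values.
Combined value = 3 XOR 0 XOR 2 XOR 3 = 2.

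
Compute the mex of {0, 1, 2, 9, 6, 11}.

3

The values 0, 1, 2 are all present; 3 is the first non-negative integer missing from the set.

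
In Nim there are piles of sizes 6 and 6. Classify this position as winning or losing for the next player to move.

Losing position

Nim-sum: 6 ^ 6 = 0.
The nim-sum is 0, so this is a P-position: the player to move is in a losing position under optimal play.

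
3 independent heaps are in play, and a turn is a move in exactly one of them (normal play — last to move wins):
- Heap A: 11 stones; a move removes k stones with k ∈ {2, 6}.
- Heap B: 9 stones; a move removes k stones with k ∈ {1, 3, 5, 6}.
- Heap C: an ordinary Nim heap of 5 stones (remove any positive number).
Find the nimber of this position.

7

Build the Grundy sequence for heap A with g(k) = mex{g(k−s) : s ∈ {2, 6}, s ≤ k}:
k:     0  1  2  3  4  5  6  7  8  9 10 11
g(k):  0  0  1  1  0  0  1  1  0  0  1  1
So g(11) = 1.
For heap B, compute g(0), g(1), … with moves {1, 3, 5, 6}:
k:     0  1  2  3  4  5  6  7  8  9
g(k):  0  1  0  1  0  1  2  3  2  3
So g(9) = 3.
Heap C is a plain Nim heap of size 5, so its Grundy value is 5.
The value of a disjunctive sum is the nim-sum of the parts.
Combined value = 1 XOR 3 XOR 5 = 7.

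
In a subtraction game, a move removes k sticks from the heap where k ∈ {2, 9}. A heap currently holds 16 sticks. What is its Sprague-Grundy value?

0

Compute g(0), g(1), … for moves {2, 9}:
k:     0  1  2  3  4  5  6  7  8  9 10 11 12 13 14 15 16
g(k):  0  0  1  1  0  0  1  1  0  2  1  0  0  1  1  0  0
So g(16) = 0.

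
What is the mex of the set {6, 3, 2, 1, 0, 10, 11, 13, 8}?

The values 0, 1, 2, 3 are all present; 4 is the first non-negative integer missing from the set.

4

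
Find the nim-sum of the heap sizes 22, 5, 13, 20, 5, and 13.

2

In binary:
  10110  (22)
  00101  (5)
  01101  (13)
  10100  (20)
  00101  (5)
  01101  (13)
  -----
  00010  (2)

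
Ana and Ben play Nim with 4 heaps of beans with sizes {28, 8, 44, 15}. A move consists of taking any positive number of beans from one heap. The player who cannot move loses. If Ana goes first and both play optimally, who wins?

Nim-sum: 28 ^ 8 ^ 44 ^ 15 = 55.
The nim-sum is 55 ≠ 0, so this is an N-position: the player to move can win; Ana has a winning move.

Ana wins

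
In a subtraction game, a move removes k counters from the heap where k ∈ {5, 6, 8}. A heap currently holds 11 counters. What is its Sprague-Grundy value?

2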